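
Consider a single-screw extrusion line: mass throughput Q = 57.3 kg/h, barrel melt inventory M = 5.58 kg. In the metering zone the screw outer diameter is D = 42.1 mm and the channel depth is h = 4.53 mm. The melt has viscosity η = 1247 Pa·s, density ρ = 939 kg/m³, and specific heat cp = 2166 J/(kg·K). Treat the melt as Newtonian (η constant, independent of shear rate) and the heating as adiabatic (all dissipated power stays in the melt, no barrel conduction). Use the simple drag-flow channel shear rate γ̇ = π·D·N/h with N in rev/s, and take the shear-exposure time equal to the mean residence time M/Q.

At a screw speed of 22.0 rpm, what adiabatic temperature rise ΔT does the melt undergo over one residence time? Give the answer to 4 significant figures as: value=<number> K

Q_s = Q / 3600 = 57.3 / 3600 = 0.0159167 kg/s
Mean residence time: t_res = M/Q_s = 5.58 kg / 0.0159167 kg/s = 350.576 s
Convert to SI: D = 0.0421 m, h = 0.00453 m, N = 22.0/60 = 0.366667 rev/s
γ̇ = π·D·N / h = π · 0.0421 · 0.366667 / 0.00453 = 10.7055 s⁻¹
ΔT = η·γ̇²·t_res / (ρ·cp) = 1247 · (10.7055)² · 350.576 / (939 · 2166) = 24.634 K

value=24.63 K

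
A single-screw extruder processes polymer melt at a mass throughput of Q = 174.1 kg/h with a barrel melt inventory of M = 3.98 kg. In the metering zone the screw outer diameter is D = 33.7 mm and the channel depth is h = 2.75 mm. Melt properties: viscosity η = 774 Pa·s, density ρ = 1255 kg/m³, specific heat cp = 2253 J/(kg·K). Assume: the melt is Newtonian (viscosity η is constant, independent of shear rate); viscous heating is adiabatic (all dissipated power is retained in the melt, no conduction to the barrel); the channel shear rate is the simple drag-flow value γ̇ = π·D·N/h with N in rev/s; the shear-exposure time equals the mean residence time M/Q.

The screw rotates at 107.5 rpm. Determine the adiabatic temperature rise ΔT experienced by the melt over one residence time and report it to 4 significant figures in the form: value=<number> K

value=107.2 K

Throughput in SI: Q_s = 174.1 kg/h ÷ 3600 s/h = 0.0483611 kg/s
t_res = M / Q_s = 3.98 / 0.0483611 = 82.2975 s
Convert to SI: D = 0.0337 m, h = 0.00275 m, N = 107.5/60 = 1.79167 rev/s
γ̇ = π D N / h = (π)(0.0337)(1.79167) / 0.00275 = 68.977 s⁻¹
Adiabatic rise: ΔT = η γ̇² t_res / (ρ cp) = 774·(68.977)²·82.2975 / (1255·2253) = 107.184 K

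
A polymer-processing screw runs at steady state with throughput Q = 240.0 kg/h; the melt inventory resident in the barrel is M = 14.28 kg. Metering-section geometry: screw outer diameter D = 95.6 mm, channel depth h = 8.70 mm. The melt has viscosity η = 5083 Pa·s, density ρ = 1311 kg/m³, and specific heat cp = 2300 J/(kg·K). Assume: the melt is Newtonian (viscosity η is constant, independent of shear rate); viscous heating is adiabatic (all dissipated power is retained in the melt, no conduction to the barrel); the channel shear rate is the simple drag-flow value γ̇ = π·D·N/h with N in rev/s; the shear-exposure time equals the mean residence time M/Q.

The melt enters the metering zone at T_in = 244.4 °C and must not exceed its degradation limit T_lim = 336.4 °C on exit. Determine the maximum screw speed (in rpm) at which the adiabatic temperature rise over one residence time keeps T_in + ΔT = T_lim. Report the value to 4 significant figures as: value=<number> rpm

value=27.74 rpm

Q_s = Q / 3600 = 240.0 / 3600 = 0.0666667 kg/s
t_res = M / Q_s = 14.28 ÷ 0.0666667 = 214.2 s
D = 95.6 mm = 0.0956 m;  h = 8.70 mm = 0.0087 m
ΔT_a = T_lim − T_in = 336.4 °C − 244.4 °C = 92 K
γ̇_max² = ΔT_a·ρ·cp/(η·t_res) = 92·1311·2300/(5083·214.2) = 254.788 s⁻²
γ̇_max = sqrt(254.788) = 15.9621 s⁻¹
N_max = γ̇_max·h / (π·D) = 15.9621 · 0.0087 / (π · 0.0956) = 0.462382 rev/s = 27.7429 rpm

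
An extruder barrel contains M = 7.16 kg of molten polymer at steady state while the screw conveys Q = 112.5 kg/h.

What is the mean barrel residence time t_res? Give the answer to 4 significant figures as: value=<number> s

value=229.1 s

Q_s = Q / 3600 = 112.5 / 3600 = 0.03125 kg/s
t_res = M / Q_s = 7.16 / 0.03125 = 229.12 s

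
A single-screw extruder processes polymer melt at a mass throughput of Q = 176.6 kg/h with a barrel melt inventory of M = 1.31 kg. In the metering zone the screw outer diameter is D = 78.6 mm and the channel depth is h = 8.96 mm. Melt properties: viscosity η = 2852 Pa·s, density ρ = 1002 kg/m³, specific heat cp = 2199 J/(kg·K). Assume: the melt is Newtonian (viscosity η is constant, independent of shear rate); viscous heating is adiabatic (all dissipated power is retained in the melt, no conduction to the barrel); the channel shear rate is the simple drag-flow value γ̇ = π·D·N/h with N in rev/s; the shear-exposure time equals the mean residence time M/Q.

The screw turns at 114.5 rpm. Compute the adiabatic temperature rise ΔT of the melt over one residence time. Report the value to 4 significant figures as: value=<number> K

Throughput in SI: Q_s = 176.6 kg/h ÷ 3600 s/h = 0.0490556 kg/s
t_res = M / Q_s = 1.31 ÷ 0.0490556 = 26.7044 s
Convert to SI: D = 0.0786 m, h = 0.00896 m, N = 114.5/60 = 1.90833 rev/s
Shear rate: γ̇ = πDN/h = π·0.0786·1.90833/0.00896 = 52.5919 s⁻¹
Adiabatic rise: ΔT = η γ̇² t_res / (ρ cp) = 2852·(52.5919)²·26.7044 / (1002·2199) = 95.6042 K

value=95.60 K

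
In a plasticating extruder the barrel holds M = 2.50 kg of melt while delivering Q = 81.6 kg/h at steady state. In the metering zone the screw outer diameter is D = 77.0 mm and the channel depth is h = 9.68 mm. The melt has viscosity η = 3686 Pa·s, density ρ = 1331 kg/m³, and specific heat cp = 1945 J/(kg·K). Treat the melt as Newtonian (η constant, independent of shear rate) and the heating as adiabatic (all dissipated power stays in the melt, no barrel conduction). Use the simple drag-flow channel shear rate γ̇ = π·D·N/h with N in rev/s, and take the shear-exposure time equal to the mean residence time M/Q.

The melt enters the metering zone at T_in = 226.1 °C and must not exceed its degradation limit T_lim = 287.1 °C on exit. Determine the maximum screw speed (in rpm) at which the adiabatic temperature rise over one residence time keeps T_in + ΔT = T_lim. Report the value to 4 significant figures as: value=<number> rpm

Convert throughput: Q = 81.6 kg/h = 81.6/3600 = 0.0226667 kg/s
t_res = M / Q_s = 2.50 / 0.0226667 = 110.294 s
Convert to metres: D = 0.077 m, h = 0.00968 m
ΔT_a = T_lim − T_in = 287.1 °C − 226.1 °C = 61 K
γ̇_max² = ΔT_a·ρ·cp / (η·t_res) = [61 × 1331 × 1945] / [3686 × 110.294] = 388.436 s⁻²
γ̇_max = sqrt(388.436) = 19.7088 s⁻¹
Solve γ̇ = πDN/h for N: N_max = γ̇_max·h/(π·D) = 19.7088 × 0.00968 / (π × 0.077) = 0.788669 rev/s = 47.3201 rpm

value=47.32 rpm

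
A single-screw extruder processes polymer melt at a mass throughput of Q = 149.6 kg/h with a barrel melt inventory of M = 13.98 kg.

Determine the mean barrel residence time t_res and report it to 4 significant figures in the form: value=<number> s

value=336.4 s

Throughput in SI: Q_s = 149.6 kg/h ÷ 3600 s/h = 0.0415556 kg/s
Mean residence time: t_res = M/Q_s = 13.98 kg / 0.0415556 kg/s = 336.417 s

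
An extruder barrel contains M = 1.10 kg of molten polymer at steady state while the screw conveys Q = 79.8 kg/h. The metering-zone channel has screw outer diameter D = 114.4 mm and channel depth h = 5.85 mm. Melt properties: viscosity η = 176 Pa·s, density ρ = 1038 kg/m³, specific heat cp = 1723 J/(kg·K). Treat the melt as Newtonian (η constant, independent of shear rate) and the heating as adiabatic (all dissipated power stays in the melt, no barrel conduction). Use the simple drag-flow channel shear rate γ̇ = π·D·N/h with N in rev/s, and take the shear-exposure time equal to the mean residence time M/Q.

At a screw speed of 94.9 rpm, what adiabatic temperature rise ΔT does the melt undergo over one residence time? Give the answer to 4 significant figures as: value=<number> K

value=46.11 K

Convert throughput: Q = 79.8 kg/h = 79.8/3600 = 0.0221667 kg/s
Mean residence time: t_res = M/Q_s = 1.10 kg / 0.0221667 kg/s = 49.6241 s
D = 114.4 mm = 0.1144 m;  h = 5.85 mm = 0.00585 m;  N = 94.9 rpm / 60 = 1.58167 rev/s
Shear rate: γ̇ = πDN/h = π·0.1144·1.58167/0.00585 = 97.1706 s⁻¹
ΔT = η·γ̇²·t_res / (ρ·cp) = 176 · (97.1706)² · 49.6241 / (1038 · 1723) = 46.1097 K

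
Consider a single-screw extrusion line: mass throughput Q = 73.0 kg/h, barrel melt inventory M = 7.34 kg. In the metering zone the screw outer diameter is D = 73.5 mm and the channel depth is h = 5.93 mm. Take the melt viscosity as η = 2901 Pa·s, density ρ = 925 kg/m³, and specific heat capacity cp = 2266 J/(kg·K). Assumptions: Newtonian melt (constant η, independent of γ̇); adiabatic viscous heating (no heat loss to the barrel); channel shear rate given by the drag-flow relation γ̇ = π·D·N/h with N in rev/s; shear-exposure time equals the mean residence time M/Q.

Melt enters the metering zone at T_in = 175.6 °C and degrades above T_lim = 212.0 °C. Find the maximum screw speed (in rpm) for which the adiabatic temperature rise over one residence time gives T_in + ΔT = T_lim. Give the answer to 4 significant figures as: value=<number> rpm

Throughput in SI: Q_s = 73.0 kg/h ÷ 3600 s/h = 0.0202778 kg/s
Mean residence time: t_res = M/Q_s = 7.34 kg / 0.0202778 kg/s = 361.973 s
D = 73.5 mm = 0.0735 m;  h = 5.93 mm = 0.00593 m
ΔT_a = T_lim − T_in = 212.0 °C − 175.6 °C = 36.4 K
Invert ΔT = ηγ̇²t_res/(ρcp) for γ̇: γ̇_max² = ΔT_a ρ cp / (η t_res) = 36.4·925·2266 / (2901·361.973) = 72.6574 s⁻²
γ̇_max = √72.6574 = 8.52393 s⁻¹
N_max = γ̇_max h / (πD) = 8.52393·0.00593/(π·0.0735) = 0.218906 rev/s → ×60 = 13.1343 rpm

value=13.13 rpm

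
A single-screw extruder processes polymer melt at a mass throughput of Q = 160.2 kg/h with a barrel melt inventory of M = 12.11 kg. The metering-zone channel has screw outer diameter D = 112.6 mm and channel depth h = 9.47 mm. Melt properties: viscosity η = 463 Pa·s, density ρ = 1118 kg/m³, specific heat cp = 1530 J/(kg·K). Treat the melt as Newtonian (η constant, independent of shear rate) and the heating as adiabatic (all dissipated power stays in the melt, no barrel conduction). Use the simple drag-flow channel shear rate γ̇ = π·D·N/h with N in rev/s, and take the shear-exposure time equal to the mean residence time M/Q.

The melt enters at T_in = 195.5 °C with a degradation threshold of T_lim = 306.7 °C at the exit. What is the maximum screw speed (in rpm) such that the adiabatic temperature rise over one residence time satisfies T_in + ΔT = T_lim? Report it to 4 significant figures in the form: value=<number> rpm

value=62.41 rpm

Q_s = Q / 3600 = 160.2 / 3600 = 0.0445 kg/s
Mean residence time: t_res = M/Q_s = 12.11 kg / 0.0445 kg/s = 272.135 s
Convert to metres: D = 0.1126 m, h = 0.00947 m
Allowable rise: ΔT_a = T_lim − T_in = 306.7 − 195.5 = 111.2 K
γ̇_max² = ΔT_a·ρ·cp / (η·t_res) = [111.2 × 1118 × 1530] / [463 × 272.135] = 1509.64 s⁻²
γ̇_max = √1509.64 = 38.8541 s⁻¹
N_max = γ̇_max·h / (π·D) = 38.8541 · 0.00947 / (π · 0.1126) = 1.04016 rev/s = 62.4093 rpm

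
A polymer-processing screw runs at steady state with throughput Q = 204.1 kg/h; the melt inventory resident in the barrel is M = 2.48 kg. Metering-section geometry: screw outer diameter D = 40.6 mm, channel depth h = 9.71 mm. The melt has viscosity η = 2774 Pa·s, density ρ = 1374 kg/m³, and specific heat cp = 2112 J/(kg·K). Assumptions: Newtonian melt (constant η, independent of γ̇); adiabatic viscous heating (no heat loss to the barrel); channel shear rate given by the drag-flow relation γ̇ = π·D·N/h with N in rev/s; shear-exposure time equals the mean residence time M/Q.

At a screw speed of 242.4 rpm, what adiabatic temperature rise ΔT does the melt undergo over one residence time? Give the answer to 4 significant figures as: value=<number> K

value=117.8 K

Convert throughput: Q = 204.1 kg/h = 204.1/3600 = 0.0566944 kg/s
Mean residence time: t_res = M/Q_s = 2.48 kg / 0.0566944 kg/s = 43.7433 s
D = 40.6 mm = 0.0406 m;  h = 9.71 mm = 0.00971 m;  N = 242.4 rpm / 60 = 4.04 rev/s
γ̇ = π·D·N / h = π · 0.0406 · 4.04 / 0.00971 = 53.0687 s⁻¹
ΔT = η·γ̇²·t_res / (ρ·cp) = 2774 · (53.0687)² · 43.7433 / (1374 · 2112) = 117.764 K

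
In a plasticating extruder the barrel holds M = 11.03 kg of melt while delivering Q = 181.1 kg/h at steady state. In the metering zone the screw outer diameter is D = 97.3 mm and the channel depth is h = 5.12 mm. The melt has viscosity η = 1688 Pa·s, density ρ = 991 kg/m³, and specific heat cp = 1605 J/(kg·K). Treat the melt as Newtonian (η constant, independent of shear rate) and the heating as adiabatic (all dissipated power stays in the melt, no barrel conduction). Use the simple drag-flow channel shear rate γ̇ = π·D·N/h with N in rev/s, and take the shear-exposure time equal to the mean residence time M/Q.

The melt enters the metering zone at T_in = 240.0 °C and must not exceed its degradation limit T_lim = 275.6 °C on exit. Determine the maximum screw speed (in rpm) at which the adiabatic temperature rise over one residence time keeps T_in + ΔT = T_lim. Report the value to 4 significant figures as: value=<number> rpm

Throughput in SI: Q_s = 181.1 kg/h ÷ 3600 s/h = 0.0503056 kg/s
Mean residence time: t_res = M/Q_s = 11.03 kg / 0.0503056 kg/s = 219.26 s
D = 97.3 mm = 0.0973 m;  h = 5.12 mm = 0.00512 m
ΔT_a = T_lim − T_in = 275.6 − 240.0 = 35.6 K
γ̇_max² = ΔT_a·ρ·cp / (η·t_res) = [35.6 × 991 × 1605] / [1688 × 219.26] = 152.991 s⁻²
Take the square root: γ̇_max = √(152.991) = 12.369 s⁻¹
N_max = γ̇_max·h / (π·D) = 12.369 · 0.00512 / (π · 0.0973) = 0.207177 rev/s = 12.4306 rpm

value=12.43 rpm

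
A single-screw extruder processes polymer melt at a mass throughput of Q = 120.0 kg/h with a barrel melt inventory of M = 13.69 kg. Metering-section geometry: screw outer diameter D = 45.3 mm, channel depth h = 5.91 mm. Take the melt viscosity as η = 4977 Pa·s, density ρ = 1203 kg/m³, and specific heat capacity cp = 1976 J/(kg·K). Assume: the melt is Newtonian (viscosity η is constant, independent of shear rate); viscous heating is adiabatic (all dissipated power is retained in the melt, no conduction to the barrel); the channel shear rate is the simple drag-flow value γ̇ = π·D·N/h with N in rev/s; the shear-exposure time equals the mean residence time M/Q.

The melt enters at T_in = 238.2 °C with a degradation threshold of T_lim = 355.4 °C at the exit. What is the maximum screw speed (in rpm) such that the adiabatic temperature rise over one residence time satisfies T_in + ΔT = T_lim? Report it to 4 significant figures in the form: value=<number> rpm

value=29.09 rpm

Q_s = Q / 3600 = 120.0 / 3600 = 0.0333333 kg/s
t_res = M / Q_s = 13.69 ÷ 0.0333333 = 410.7 s
D = 45.3 mm = 0.0453 m;  h = 5.91 mm = 0.00591 m
Allowable rise: ΔT_a = T_lim − T_in = 355.4 − 238.2 = 117.2 K
γ̇_max² = ΔT_a·ρ·cp / (η·t_res) = [117.2 × 1203 × 1976] / [4977 × 410.7] = 136.297 s⁻²
Take the square root: γ̇_max = √(136.297) = 11.6747 s⁻¹
N_max = γ̇_max h / (πD) = 11.6747·0.00591/(π·0.0453) = 0.484823 rev/s → ×60 = 29.0894 rpm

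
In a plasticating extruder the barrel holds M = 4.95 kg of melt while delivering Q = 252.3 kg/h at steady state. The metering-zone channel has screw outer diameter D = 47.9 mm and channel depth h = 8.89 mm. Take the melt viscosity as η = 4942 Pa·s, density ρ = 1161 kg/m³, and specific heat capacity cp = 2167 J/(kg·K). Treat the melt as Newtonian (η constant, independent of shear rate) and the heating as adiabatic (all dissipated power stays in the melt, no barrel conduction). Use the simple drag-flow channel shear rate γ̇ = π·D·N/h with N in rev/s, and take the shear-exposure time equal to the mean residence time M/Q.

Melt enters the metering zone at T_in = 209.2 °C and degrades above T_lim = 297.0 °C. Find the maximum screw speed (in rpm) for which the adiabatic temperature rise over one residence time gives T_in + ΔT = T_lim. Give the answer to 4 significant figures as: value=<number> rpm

Convert throughput: Q = 252.3 kg/h = 252.3/3600 = 0.0700833 kg/s
Mean residence time: t_res = M/Q_s = 4.95 kg / 0.0700833 kg/s = 70.6302 s
D = 47.9 mm = 0.0479 m;  h = 8.89 mm = 0.00889 m
Allowable rise: ΔT_a = T_lim − T_in = 297.0 − 209.2 = 87.8 K
Invert ΔT = ηγ̇²t_res/(ρcp) for γ̇: γ̇_max² = ΔT_a ρ cp / (η t_res) = 87.8·1161·2167 / (4942·70.6302) = 632.838 s⁻²
γ̇_max = √632.838 = 25.1563 s⁻¹
N_max = γ̇_max·h / (π·D) = 25.1563 · 0.00889 / (π · 0.0479) = 1.48615 rev/s = 89.169 rpm

value=89.17 rpm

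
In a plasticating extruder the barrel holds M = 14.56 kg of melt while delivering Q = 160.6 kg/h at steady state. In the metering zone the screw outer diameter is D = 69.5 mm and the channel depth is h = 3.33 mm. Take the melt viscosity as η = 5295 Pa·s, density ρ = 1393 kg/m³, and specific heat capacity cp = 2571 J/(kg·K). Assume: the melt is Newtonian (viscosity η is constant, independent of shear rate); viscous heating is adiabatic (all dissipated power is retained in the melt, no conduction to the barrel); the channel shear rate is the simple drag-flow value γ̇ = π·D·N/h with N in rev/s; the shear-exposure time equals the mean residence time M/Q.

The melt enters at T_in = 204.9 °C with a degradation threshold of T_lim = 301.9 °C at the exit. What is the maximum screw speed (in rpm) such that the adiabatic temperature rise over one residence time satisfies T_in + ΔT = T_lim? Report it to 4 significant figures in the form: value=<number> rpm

value=12.97 rpm

Convert throughput: Q = 160.6 kg/h = 160.6/3600 = 0.0446111 kg/s
Mean residence time: t_res = M/Q_s = 14.56 kg / 0.0446111 kg/s = 326.376 s
Convert to metres: D = 0.0695 m, h = 0.00333 m
ΔT_a = T_lim − T_in = 301.9 °C − 204.9 °C = 97 K
γ̇_max² = ΔT_a·ρ·cp / (η·t_res) = [97 × 1393 × 2571] / [5295 × 326.376] = 201.021 s⁻²
γ̇_max = √201.021 = 14.1782 s⁻¹
N_max = γ̇_max h / (πD) = 14.1782·0.00333/(π·0.0695) = 0.216237 rev/s → ×60 = 12.9742 rpm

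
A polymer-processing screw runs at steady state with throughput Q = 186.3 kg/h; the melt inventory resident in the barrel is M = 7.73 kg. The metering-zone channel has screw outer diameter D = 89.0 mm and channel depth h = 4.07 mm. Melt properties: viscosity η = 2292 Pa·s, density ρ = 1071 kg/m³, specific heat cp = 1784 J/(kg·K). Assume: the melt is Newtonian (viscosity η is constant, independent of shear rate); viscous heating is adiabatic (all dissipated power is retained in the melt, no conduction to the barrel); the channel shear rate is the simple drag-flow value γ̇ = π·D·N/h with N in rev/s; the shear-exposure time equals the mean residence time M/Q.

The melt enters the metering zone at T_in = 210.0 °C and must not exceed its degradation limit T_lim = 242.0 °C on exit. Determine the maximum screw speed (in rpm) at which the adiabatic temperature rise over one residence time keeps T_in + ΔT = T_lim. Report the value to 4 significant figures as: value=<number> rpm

value=11.67 rpm

Convert throughput: Q = 186.3 kg/h = 186.3/3600 = 0.05175 kg/s
t_res = M / Q_s = 7.73 ÷ 0.05175 = 149.372 s
Convert to metres: D = 0.089 m, h = 0.00407 m
ΔT_a = T_lim − T_in = 242.0 − 210.0 = 32 K
Invert ΔT = ηγ̇²t_res/(ρcp) for γ̇: γ̇_max² = ΔT_a ρ cp / (η t_res) = 32·1071·1784 / (2292·149.372) = 178.587 s⁻²
γ̇_max = √178.587 = 13.3637 s⁻¹
N_max = γ̇_max·h / (π·D) = 13.3637 · 0.00407 / (π · 0.089) = 0.194527 rev/s = 11.6716 rpm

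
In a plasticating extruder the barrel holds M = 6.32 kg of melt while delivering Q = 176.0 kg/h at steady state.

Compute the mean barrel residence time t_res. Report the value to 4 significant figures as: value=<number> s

value=129.3 s

Throughput in SI: Q_s = 176.0 kg/h ÷ 3600 s/h = 0.0488889 kg/s
Mean residence time: t_res = M/Q_s = 6.32 kg / 0.0488889 kg/s = 129.273 s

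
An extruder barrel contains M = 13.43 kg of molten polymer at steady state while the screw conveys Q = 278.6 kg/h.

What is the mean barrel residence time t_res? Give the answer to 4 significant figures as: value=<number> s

Throughput in SI: Q_s = 278.6 kg/h ÷ 3600 s/h = 0.0773889 kg/s
t_res = M / Q_s = 13.43 / 0.0773889 = 173.539 s

value=173.5 s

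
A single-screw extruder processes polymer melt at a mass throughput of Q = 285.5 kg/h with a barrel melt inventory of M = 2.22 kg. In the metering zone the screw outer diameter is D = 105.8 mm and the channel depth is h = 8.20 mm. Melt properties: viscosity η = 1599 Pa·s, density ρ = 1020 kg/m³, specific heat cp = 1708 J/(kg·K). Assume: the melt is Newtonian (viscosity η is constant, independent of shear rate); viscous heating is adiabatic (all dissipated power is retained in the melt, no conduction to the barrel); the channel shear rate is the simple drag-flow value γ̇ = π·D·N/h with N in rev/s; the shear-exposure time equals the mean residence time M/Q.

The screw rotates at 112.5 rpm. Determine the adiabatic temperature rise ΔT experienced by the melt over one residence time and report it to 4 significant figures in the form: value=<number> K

Convert throughput: Q = 285.5 kg/h = 285.5/3600 = 0.0793056 kg/s
Mean residence time: t_res = M/Q_s = 2.22 kg / 0.0793056 kg/s = 27.993 s
Convert to SI: D = 0.1058 m, h = 0.0082 m, N = 112.5/60 = 1.875 rev/s
γ̇ = π·D·N / h = π · 0.1058 · 1.875 / 0.0082 = 76.0016 s⁻¹
ΔT = η·γ̇²·t_res / (ρ·cp) = 1599 · (76.0016)² · 27.993 / (1020 · 1708) = 148.407 K

value=148.4 K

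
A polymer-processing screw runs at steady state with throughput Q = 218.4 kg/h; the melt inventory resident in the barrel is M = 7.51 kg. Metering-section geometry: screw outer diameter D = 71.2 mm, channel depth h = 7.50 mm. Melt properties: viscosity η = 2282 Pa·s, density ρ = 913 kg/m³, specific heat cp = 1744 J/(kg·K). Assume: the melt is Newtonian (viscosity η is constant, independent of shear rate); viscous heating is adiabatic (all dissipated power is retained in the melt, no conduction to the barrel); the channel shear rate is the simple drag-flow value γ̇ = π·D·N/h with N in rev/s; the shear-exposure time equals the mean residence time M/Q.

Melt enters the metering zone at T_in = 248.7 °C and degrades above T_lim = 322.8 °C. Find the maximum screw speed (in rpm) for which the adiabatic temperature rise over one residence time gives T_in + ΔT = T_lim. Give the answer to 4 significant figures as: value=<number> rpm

value=41.11 rpm

Throughput in SI: Q_s = 218.4 kg/h ÷ 3600 s/h = 0.0606667 kg/s
t_res = M / Q_s = 7.51 / 0.0606667 = 123.791 s
D = 71.2 mm = 0.0712 m;  h = 7.50 mm = 0.0075 m
ΔT_a = T_lim − T_in = 322.8 °C − 248.7 °C = 74.1 K
Invert ΔT = ηγ̇²t_res/(ρcp) for γ̇: γ̇_max² = ΔT_a ρ cp / (η t_res) = 74.1·913·1744 / (2282·123.791) = 417.667 s⁻²
Take the square root: γ̇_max = √(417.667) = 20.4369 s⁻¹
N_max = γ̇_max h / (πD) = 20.4369·0.0075/(π·0.0712) = 0.685246 rev/s → ×60 = 41.1148 rpm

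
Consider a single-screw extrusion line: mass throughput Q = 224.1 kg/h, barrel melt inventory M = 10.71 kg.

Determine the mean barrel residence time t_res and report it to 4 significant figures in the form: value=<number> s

value=172.0 s

Throughput in SI: Q_s = 224.1 kg/h ÷ 3600 s/h = 0.06225 kg/s
Mean residence time: t_res = M/Q_s = 10.71 kg / 0.06225 kg/s = 172.048 s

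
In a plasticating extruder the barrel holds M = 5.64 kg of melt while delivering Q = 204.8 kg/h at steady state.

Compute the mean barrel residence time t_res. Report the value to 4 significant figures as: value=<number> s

Throughput in SI: Q_s = 204.8 kg/h ÷ 3600 s/h = 0.0568889 kg/s
t_res = M / Q_s = 5.64 ÷ 0.0568889 = 99.1406 s

value=99.14 s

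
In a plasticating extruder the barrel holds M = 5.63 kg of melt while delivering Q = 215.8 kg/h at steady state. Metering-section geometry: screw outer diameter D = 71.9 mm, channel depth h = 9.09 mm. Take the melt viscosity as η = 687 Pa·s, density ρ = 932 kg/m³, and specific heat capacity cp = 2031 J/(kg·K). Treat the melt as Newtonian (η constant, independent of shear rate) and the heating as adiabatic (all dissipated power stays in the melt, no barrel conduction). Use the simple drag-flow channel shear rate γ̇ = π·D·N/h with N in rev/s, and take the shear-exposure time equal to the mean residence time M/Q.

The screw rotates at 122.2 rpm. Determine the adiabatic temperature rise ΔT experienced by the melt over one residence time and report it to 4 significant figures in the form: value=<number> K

value=87.31 K

Throughput in SI: Q_s = 215.8 kg/h ÷ 3600 s/h = 0.0599444 kg/s
t_res = M / Q_s = 5.63 ÷ 0.0599444 = 93.9203 s
Geometry in metres: D = 71.9 mm → 0.0719 m, h = 9.09 mm → 0.00909 m; screw speed N = 122.2 rpm = 2.03667 rev/s
Shear rate: γ̇ = πDN/h = π·0.0719·2.03667/0.00909 = 50.6098 s⁻¹
ΔT = η·γ̇²·t_res/(ρ·cp) = [687 × 50.6098² × 93.9203] / [932 × 2031] = 87.3092 K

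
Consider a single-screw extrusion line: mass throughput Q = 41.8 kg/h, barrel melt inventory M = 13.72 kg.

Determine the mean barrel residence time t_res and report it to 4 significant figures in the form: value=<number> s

value=1182. s

Q_s = Q / 3600 = 41.8 / 3600 = 0.0116111 kg/s
Mean residence time: t_res = M/Q_s = 13.72 kg / 0.0116111 kg/s = 1181.63 s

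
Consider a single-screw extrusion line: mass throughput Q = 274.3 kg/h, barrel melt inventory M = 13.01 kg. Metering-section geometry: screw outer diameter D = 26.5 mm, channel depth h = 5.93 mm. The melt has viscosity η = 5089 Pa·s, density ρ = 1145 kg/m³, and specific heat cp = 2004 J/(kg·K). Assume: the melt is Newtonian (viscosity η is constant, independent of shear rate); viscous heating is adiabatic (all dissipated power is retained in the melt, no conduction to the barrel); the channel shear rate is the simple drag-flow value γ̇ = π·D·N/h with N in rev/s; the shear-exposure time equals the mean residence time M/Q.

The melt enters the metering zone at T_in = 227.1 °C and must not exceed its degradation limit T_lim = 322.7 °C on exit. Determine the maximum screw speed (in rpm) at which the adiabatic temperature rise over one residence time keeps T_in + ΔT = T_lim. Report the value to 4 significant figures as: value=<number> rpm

value=67.90 rpm

Throughput in SI: Q_s = 274.3 kg/h ÷ 3600 s/h = 0.0761944 kg/s
Mean residence time: t_res = M/Q_s = 13.01 kg / 0.0761944 kg/s = 170.747 s
Geometry in SI: D = 26.5 mm → 0.0265 m, h = 5.93 mm → 0.00593 m
ΔT_a = T_lim − T_in = 322.7 °C − 227.1 °C = 95.6 K
γ̇_max² = ΔT_a·ρ·cp / (η·t_res) = [95.6 × 1145 × 2004] / [5089 × 170.747] = 252.45 s⁻²
γ̇_max = sqrt(252.45) = 15.8887 s⁻¹
N_max = γ̇_max h / (πD) = 15.8887·0.00593/(π·0.0265) = 1.13174 rev/s → ×60 = 67.9043 rpm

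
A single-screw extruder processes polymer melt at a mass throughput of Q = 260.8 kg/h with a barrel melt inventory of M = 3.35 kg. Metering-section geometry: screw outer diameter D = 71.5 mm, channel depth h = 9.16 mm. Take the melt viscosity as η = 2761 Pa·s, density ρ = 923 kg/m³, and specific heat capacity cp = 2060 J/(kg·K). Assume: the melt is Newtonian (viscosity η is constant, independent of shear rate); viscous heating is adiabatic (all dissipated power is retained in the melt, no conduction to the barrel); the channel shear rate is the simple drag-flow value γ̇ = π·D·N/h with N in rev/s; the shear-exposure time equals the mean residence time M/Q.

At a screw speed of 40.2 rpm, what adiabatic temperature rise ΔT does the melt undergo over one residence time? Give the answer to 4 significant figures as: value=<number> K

value=18.13 K

Convert throughput: Q = 260.8 kg/h = 260.8/3600 = 0.0724444 kg/s
Mean residence time: t_res = M/Q_s = 3.35 kg / 0.0724444 kg/s = 46.2423 s
Convert to SI: D = 0.0715 m, h = 0.00916 m, N = 40.2/60 = 0.67 rev/s
γ̇ = π·D·N / h = π · 0.0715 · 0.67 / 0.00916 = 16.4299 s⁻¹
Adiabatic rise: ΔT = η γ̇² t_res / (ρ cp) = 2761·(16.4299)²·46.2423 / (923·2060) = 18.1262 K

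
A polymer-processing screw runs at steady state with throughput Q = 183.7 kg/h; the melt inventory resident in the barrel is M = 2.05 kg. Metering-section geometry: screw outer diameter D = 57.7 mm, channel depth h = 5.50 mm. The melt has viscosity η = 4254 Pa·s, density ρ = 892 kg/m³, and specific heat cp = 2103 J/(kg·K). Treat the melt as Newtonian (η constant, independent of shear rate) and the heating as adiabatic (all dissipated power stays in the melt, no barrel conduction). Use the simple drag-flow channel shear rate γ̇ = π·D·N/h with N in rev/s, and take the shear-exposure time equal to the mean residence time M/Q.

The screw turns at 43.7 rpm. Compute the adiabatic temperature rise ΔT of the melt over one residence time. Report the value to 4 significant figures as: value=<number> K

value=52.50 K

Throughput in SI: Q_s = 183.7 kg/h ÷ 3600 s/h = 0.0510278 kg/s
Mean residence time: t_res = M/Q_s = 2.05 kg / 0.0510278 kg/s = 40.1742 s
D = 57.7 mm = 0.0577 m;  h = 5.50 mm = 0.0055 m;  N = 43.7 rpm / 60 = 0.728333 rev/s
γ̇ = π D N / h = (π)(0.0577)(0.728333) / 0.0055 = 24.0045 s⁻¹
Adiabatic rise: ΔT = η γ̇² t_res / (ρ cp) = 4254·(24.0045)²·40.1742 / (892·2103) = 52.4961 K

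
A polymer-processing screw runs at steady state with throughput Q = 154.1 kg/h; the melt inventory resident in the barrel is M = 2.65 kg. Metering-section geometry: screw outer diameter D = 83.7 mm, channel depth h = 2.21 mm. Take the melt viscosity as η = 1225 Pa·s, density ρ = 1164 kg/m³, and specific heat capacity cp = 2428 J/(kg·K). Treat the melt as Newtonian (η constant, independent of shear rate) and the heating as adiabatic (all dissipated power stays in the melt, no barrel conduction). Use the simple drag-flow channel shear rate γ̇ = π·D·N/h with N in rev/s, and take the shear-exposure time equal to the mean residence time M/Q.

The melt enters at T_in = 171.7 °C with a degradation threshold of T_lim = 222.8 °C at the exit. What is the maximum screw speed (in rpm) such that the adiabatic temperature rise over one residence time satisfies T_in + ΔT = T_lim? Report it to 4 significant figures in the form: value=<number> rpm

Convert throughput: Q = 154.1 kg/h = 154.1/3600 = 0.0428056 kg/s
Mean residence time: t_res = M/Q_s = 2.65 kg / 0.0428056 kg/s = 61.9079 s
Convert to metres: D = 0.0837 m, h = 0.00221 m
ΔT_a = T_lim − T_in = 222.8 °C − 171.7 °C = 51.1 K
γ̇_max² = ΔT_a·ρ·cp/(η·t_res) = 51.1·1164·2428/(1225·61.9079) = 1904.32 s⁻²
γ̇_max = sqrt(1904.32) = 43.6386 s⁻¹
N_max = γ̇_max·h / (π·D) = 43.6386 · 0.00221 / (π · 0.0837) = 0.366765 rev/s = 22.0059 rpm

value=22.01 rpm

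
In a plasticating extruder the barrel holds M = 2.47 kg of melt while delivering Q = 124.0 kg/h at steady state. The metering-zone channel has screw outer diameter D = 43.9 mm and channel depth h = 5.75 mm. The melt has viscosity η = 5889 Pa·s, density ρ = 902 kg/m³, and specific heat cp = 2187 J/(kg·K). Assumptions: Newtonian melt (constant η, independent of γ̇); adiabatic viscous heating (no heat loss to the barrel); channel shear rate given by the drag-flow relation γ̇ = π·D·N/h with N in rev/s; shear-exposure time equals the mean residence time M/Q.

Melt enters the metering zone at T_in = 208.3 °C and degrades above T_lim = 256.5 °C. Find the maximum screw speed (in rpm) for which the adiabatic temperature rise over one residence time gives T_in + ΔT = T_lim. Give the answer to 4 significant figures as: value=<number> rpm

value=37.54 rpm

Q_s = Q / 3600 = 124.0 / 3600 = 0.0344444 kg/s
t_res = M / Q_s = 2.47 / 0.0344444 = 71.7097 s
Geometry in SI: D = 43.9 mm → 0.0439 m, h = 5.75 mm → 0.00575 m
Allowable rise: ΔT_a = T_lim − T_in = 256.5 − 208.3 = 48.2 K
γ̇_max² = ΔT_a·ρ·cp / (η·t_res) = [48.2 × 902 × 2187] / [5889 × 71.7097] = 225.156 s⁻²
γ̇_max = √225.156 = 15.0052 s⁻¹
Solve γ̇ = πDN/h for N: N_max = γ̇_max·h/(π·D) = 15.0052 × 0.00575 / (π × 0.0439) = 0.625597 rev/s = 37.5358 rpm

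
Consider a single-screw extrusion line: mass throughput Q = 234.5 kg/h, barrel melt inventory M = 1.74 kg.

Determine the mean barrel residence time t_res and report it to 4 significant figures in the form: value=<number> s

Convert throughput: Q = 234.5 kg/h = 234.5/3600 = 0.0651389 kg/s
t_res = M / Q_s = 1.74 / 0.0651389 = 26.7122 s

value=26.71 s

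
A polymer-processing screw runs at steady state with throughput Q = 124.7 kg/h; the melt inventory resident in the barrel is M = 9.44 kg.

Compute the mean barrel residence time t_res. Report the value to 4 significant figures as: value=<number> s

value=272.5 s

Throughput in SI: Q_s = 124.7 kg/h ÷ 3600 s/h = 0.0346389 kg/s
t_res = M / Q_s = 9.44 ÷ 0.0346389 = 272.526 s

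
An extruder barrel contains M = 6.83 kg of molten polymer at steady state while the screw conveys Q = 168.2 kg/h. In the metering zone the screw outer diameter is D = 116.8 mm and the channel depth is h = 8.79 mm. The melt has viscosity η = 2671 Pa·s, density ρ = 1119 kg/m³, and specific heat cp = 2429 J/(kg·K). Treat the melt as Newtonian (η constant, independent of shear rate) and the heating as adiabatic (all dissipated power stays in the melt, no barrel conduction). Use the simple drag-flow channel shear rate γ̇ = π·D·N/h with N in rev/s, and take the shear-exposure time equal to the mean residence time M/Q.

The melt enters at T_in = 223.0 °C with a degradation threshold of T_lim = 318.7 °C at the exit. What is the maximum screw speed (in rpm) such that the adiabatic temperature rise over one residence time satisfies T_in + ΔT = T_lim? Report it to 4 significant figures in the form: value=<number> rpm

Q_s = Q / 3600 = 168.2 / 3600 = 0.0467222 kg/s
t_res = M / Q_s = 6.83 / 0.0467222 = 146.183 s
Convert to metres: D = 0.1168 m, h = 0.00879 m
ΔT_a = T_lim − T_in = 318.7 °C − 223.0 °C = 95.7 K
γ̇_max² = ΔT_a·ρ·cp/(η·t_res) = 95.7·1119·2429/(2671·146.183) = 666.191 s⁻²
Take the square root: γ̇_max = √(666.191) = 25.8107 s⁻¹
N_max = γ̇_max·h / (π·D) = 25.8107 · 0.00879 / (π · 0.1168) = 0.618294 rev/s = 37.0977 rpm

value=37.10 rpm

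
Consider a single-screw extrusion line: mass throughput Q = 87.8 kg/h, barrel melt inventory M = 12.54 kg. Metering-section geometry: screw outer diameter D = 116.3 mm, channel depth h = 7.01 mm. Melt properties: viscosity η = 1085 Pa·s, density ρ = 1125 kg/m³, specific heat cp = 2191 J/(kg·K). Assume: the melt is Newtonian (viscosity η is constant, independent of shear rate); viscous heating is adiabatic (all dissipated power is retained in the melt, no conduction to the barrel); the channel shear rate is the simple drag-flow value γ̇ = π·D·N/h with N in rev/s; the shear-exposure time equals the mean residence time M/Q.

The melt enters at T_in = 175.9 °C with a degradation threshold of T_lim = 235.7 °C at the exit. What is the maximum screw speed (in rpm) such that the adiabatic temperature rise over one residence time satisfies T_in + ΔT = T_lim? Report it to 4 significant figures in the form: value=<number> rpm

Q_s = Q / 3600 = 87.8 / 3600 = 0.0243889 kg/s
t_res = M / Q_s = 12.54 ÷ 0.0243889 = 514.169 s
Convert to metres: D = 0.1163 m, h = 0.00701 m
ΔT_a = T_lim − T_in = 235.7 − 175.9 = 59.8 K
Invert ΔT = ηγ̇²t_res/(ρcp) for γ̇: γ̇_max² = ΔT_a ρ cp / (η t_res) = 59.8·1125·2191 / (1085·514.169) = 264.217 s⁻²
γ̇_max = sqrt(264.217) = 16.2548 s⁻¹
Solve γ̇ = πDN/h for N: N_max = γ̇_max·h/(π·D) = 16.2548 × 0.00701 / (π × 0.1163) = 0.311867 rev/s = 18.712 rpm

value=18.71 rpm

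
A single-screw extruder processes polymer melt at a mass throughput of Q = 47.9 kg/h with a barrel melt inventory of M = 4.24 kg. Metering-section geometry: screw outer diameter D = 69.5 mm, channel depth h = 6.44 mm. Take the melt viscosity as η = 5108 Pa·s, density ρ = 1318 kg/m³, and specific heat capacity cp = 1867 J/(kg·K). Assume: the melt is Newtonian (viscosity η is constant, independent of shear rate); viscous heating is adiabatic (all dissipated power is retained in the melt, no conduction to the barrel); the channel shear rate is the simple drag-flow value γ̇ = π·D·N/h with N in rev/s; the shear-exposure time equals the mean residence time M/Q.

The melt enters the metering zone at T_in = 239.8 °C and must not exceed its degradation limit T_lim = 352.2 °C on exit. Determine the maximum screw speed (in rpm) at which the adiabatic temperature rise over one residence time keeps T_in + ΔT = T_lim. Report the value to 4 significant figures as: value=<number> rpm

Convert throughput: Q = 47.9 kg/h = 47.9/3600 = 0.0133056 kg/s
t_res = M / Q_s = 4.24 ÷ 0.0133056 = 318.664 s
Geometry in SI: D = 69.5 mm → 0.0695 m, h = 6.44 mm → 0.00644 m
Allowable rise: ΔT_a = T_lim − T_in = 352.2 − 239.8 = 112.4 K
γ̇_max² = ΔT_a·ρ·cp/(η·t_res) = 112.4·1318·1867/(5108·318.664) = 169.919 s⁻²
Take the square root: γ̇_max = √(169.919) = 13.0353 s⁻¹
N_max = γ̇_max·h / (π·D) = 13.0353 · 0.00644 / (π · 0.0695) = 0.384479 rev/s = 23.0687 rpm

value=23.07 rpm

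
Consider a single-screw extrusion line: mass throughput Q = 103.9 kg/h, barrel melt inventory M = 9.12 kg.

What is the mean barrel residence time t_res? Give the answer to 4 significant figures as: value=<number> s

value=316.0 s

Q_s = Q / 3600 = 103.9 / 3600 = 0.0288611 kg/s
Mean residence time: t_res = M/Q_s = 9.12 kg / 0.0288611 kg/s = 315.996 s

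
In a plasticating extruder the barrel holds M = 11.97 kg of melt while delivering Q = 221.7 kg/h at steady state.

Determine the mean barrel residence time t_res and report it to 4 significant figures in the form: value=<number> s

value=194.4 s

Throughput in SI: Q_s = 221.7 kg/h ÷ 3600 s/h = 0.0615833 kg/s
t_res = M / Q_s = 11.97 / 0.0615833 = 194.371 s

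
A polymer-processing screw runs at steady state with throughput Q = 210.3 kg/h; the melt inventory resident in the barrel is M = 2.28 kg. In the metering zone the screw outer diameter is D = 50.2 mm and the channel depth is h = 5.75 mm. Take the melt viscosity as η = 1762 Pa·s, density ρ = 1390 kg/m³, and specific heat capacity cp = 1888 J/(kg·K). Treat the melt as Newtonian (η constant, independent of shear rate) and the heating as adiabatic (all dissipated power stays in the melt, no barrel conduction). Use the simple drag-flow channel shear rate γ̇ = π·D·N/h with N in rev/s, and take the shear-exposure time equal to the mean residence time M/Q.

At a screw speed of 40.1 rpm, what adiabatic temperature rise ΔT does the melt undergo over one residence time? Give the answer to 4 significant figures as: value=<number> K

Throughput in SI: Q_s = 210.3 kg/h ÷ 3600 s/h = 0.0584167 kg/s
t_res = M / Q_s = 2.28 / 0.0584167 = 39.03 s
D = 50.2 mm = 0.0502 m;  h = 5.75 mm = 0.00575 m;  N = 40.1 rpm / 60 = 0.668333 rev/s
γ̇ = π D N / h = (π)(0.0502)(0.668333) / 0.00575 = 18.3307 s⁻¹
Adiabatic rise: ΔT = η γ̇² t_res / (ρ cp) = 1762·(18.3307)²·39.03 / (1390·1888) = 8.80532 K

value=8.805 K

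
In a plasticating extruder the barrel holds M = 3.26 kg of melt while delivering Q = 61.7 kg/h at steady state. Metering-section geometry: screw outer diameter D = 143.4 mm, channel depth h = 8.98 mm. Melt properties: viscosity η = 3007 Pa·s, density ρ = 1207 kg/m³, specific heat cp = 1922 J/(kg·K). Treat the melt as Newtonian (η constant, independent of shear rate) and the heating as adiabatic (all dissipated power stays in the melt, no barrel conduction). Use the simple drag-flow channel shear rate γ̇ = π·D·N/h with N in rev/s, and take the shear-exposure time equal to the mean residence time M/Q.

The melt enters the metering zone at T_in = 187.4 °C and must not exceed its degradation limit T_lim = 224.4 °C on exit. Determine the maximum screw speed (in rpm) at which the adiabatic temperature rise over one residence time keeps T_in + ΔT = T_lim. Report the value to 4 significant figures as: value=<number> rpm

Convert throughput: Q = 61.7 kg/h = 61.7/3600 = 0.0171389 kg/s
t_res = M / Q_s = 3.26 / 0.0171389 = 190.211 s
D = 143.4 mm = 0.1434 m;  h = 8.98 mm = 0.00898 m
Allowable rise: ΔT_a = T_lim − T_in = 224.4 − 187.4 = 37 K
γ̇_max² = ΔT_a·ρ·cp / (η·t_res) = [37 × 1207 × 1922] / [3007 × 190.211] = 150.07 s⁻²
Take the square root: γ̇_max = √(150.07) = 12.2503 s⁻¹
N_max = γ̇_max h / (πD) = 12.2503·0.00898/(π·0.1434) = 0.244188 rev/s → ×60 = 14.6513 rpm

value=14.65 rpm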